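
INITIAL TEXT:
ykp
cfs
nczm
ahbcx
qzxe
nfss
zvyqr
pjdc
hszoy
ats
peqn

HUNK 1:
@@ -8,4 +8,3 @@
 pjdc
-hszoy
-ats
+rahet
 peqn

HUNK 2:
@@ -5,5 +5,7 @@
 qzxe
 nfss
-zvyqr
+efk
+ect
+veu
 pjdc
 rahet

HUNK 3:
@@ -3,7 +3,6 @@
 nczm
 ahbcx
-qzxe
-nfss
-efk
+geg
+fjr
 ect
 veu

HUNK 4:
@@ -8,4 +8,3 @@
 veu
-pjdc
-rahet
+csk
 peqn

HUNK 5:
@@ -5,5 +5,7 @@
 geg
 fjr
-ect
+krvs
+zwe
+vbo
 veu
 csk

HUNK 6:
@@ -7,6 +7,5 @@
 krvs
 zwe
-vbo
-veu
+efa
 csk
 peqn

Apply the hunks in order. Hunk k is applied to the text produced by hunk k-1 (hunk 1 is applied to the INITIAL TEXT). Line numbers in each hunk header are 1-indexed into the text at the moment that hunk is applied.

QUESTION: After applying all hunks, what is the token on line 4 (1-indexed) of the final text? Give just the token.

Answer: ahbcx

Derivation:
Hunk 1: at line 8 remove [hszoy,ats] add [rahet] -> 10 lines: ykp cfs nczm ahbcx qzxe nfss zvyqr pjdc rahet peqn
Hunk 2: at line 5 remove [zvyqr] add [efk,ect,veu] -> 12 lines: ykp cfs nczm ahbcx qzxe nfss efk ect veu pjdc rahet peqn
Hunk 3: at line 3 remove [qzxe,nfss,efk] add [geg,fjr] -> 11 lines: ykp cfs nczm ahbcx geg fjr ect veu pjdc rahet peqn
Hunk 4: at line 8 remove [pjdc,rahet] add [csk] -> 10 lines: ykp cfs nczm ahbcx geg fjr ect veu csk peqn
Hunk 5: at line 5 remove [ect] add [krvs,zwe,vbo] -> 12 lines: ykp cfs nczm ahbcx geg fjr krvs zwe vbo veu csk peqn
Hunk 6: at line 7 remove [vbo,veu] add [efa] -> 11 lines: ykp cfs nczm ahbcx geg fjr krvs zwe efa csk peqn
Final line 4: ahbcx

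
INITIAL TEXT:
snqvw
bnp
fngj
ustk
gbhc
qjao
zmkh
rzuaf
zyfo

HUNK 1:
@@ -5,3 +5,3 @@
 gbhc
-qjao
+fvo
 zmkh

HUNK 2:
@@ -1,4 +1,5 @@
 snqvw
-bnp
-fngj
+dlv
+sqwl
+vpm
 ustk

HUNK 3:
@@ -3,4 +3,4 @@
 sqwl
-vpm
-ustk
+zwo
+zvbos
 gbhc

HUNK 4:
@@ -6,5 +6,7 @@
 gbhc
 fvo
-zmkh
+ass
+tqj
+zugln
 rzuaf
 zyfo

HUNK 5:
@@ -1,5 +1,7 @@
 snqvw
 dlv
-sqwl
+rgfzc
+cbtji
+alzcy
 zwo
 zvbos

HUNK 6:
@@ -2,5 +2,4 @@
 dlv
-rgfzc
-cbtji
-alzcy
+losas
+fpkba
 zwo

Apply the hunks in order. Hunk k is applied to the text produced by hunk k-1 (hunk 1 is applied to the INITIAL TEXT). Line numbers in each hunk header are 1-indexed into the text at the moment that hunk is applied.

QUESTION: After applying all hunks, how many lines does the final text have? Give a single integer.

Answer: 13

Derivation:
Hunk 1: at line 5 remove [qjao] add [fvo] -> 9 lines: snqvw bnp fngj ustk gbhc fvo zmkh rzuaf zyfo
Hunk 2: at line 1 remove [bnp,fngj] add [dlv,sqwl,vpm] -> 10 lines: snqvw dlv sqwl vpm ustk gbhc fvo zmkh rzuaf zyfo
Hunk 3: at line 3 remove [vpm,ustk] add [zwo,zvbos] -> 10 lines: snqvw dlv sqwl zwo zvbos gbhc fvo zmkh rzuaf zyfo
Hunk 4: at line 6 remove [zmkh] add [ass,tqj,zugln] -> 12 lines: snqvw dlv sqwl zwo zvbos gbhc fvo ass tqj zugln rzuaf zyfo
Hunk 5: at line 1 remove [sqwl] add [rgfzc,cbtji,alzcy] -> 14 lines: snqvw dlv rgfzc cbtji alzcy zwo zvbos gbhc fvo ass tqj zugln rzuaf zyfo
Hunk 6: at line 2 remove [rgfzc,cbtji,alzcy] add [losas,fpkba] -> 13 lines: snqvw dlv losas fpkba zwo zvbos gbhc fvo ass tqj zugln rzuaf zyfo
Final line count: 13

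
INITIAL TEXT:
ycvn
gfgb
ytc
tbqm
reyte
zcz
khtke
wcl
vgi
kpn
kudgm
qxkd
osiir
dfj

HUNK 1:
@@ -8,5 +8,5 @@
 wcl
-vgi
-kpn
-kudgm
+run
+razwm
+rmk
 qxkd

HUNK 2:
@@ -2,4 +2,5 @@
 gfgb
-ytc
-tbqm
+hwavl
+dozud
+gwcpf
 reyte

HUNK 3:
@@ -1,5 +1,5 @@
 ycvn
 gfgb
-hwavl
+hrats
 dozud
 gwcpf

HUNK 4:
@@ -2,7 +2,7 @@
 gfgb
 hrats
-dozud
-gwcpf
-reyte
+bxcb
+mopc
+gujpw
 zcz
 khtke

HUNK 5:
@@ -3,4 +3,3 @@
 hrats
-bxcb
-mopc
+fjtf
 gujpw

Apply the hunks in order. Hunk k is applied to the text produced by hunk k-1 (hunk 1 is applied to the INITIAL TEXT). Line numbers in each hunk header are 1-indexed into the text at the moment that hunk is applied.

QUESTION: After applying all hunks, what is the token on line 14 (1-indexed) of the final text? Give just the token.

Hunk 1: at line 8 remove [vgi,kpn,kudgm] add [run,razwm,rmk] -> 14 lines: ycvn gfgb ytc tbqm reyte zcz khtke wcl run razwm rmk qxkd osiir dfj
Hunk 2: at line 2 remove [ytc,tbqm] add [hwavl,dozud,gwcpf] -> 15 lines: ycvn gfgb hwavl dozud gwcpf reyte zcz khtke wcl run razwm rmk qxkd osiir dfj
Hunk 3: at line 1 remove [hwavl] add [hrats] -> 15 lines: ycvn gfgb hrats dozud gwcpf reyte zcz khtke wcl run razwm rmk qxkd osiir dfj
Hunk 4: at line 2 remove [dozud,gwcpf,reyte] add [bxcb,mopc,gujpw] -> 15 lines: ycvn gfgb hrats bxcb mopc gujpw zcz khtke wcl run razwm rmk qxkd osiir dfj
Hunk 5: at line 3 remove [bxcb,mopc] add [fjtf] -> 14 lines: ycvn gfgb hrats fjtf gujpw zcz khtke wcl run razwm rmk qxkd osiir dfj
Final line 14: dfj

Answer: dfj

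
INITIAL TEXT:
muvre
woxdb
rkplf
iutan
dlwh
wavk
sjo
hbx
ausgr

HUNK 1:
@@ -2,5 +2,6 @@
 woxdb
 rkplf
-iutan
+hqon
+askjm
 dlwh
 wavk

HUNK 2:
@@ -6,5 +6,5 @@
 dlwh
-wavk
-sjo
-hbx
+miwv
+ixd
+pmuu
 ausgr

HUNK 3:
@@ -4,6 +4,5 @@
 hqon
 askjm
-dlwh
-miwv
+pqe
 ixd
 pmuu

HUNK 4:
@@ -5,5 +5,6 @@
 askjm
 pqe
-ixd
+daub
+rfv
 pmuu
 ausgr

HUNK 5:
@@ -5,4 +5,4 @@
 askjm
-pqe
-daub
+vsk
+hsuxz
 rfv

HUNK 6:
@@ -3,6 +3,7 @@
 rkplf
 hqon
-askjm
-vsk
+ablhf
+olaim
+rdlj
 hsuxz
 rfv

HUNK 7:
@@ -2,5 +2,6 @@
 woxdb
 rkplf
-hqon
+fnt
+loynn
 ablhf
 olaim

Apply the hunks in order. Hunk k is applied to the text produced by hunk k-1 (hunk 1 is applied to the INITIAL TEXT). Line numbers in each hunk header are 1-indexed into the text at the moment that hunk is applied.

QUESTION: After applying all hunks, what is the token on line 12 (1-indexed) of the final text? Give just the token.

Hunk 1: at line 2 remove [iutan] add [hqon,askjm] -> 10 lines: muvre woxdb rkplf hqon askjm dlwh wavk sjo hbx ausgr
Hunk 2: at line 6 remove [wavk,sjo,hbx] add [miwv,ixd,pmuu] -> 10 lines: muvre woxdb rkplf hqon askjm dlwh miwv ixd pmuu ausgr
Hunk 3: at line 4 remove [dlwh,miwv] add [pqe] -> 9 lines: muvre woxdb rkplf hqon askjm pqe ixd pmuu ausgr
Hunk 4: at line 5 remove [ixd] add [daub,rfv] -> 10 lines: muvre woxdb rkplf hqon askjm pqe daub rfv pmuu ausgr
Hunk 5: at line 5 remove [pqe,daub] add [vsk,hsuxz] -> 10 lines: muvre woxdb rkplf hqon askjm vsk hsuxz rfv pmuu ausgr
Hunk 6: at line 3 remove [askjm,vsk] add [ablhf,olaim,rdlj] -> 11 lines: muvre woxdb rkplf hqon ablhf olaim rdlj hsuxz rfv pmuu ausgr
Hunk 7: at line 2 remove [hqon] add [fnt,loynn] -> 12 lines: muvre woxdb rkplf fnt loynn ablhf olaim rdlj hsuxz rfv pmuu ausgr
Final line 12: ausgr

Answer: ausgr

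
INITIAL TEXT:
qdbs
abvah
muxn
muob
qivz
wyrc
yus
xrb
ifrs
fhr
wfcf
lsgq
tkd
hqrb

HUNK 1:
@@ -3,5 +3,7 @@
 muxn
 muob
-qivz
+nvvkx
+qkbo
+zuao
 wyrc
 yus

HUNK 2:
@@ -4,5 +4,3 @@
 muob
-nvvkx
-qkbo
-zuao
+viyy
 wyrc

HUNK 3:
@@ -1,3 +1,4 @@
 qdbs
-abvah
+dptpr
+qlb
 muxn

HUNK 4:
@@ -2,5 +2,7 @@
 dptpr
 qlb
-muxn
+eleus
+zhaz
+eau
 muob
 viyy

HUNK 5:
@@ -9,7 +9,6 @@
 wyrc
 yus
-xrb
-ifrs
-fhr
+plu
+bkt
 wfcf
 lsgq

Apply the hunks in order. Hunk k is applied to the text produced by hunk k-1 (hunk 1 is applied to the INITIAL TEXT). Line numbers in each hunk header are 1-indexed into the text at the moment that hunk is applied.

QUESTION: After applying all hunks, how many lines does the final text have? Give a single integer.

Hunk 1: at line 3 remove [qivz] add [nvvkx,qkbo,zuao] -> 16 lines: qdbs abvah muxn muob nvvkx qkbo zuao wyrc yus xrb ifrs fhr wfcf lsgq tkd hqrb
Hunk 2: at line 4 remove [nvvkx,qkbo,zuao] add [viyy] -> 14 lines: qdbs abvah muxn muob viyy wyrc yus xrb ifrs fhr wfcf lsgq tkd hqrb
Hunk 3: at line 1 remove [abvah] add [dptpr,qlb] -> 15 lines: qdbs dptpr qlb muxn muob viyy wyrc yus xrb ifrs fhr wfcf lsgq tkd hqrb
Hunk 4: at line 2 remove [muxn] add [eleus,zhaz,eau] -> 17 lines: qdbs dptpr qlb eleus zhaz eau muob viyy wyrc yus xrb ifrs fhr wfcf lsgq tkd hqrb
Hunk 5: at line 9 remove [xrb,ifrs,fhr] add [plu,bkt] -> 16 lines: qdbs dptpr qlb eleus zhaz eau muob viyy wyrc yus plu bkt wfcf lsgq tkd hqrb
Final line count: 16

Answer: 16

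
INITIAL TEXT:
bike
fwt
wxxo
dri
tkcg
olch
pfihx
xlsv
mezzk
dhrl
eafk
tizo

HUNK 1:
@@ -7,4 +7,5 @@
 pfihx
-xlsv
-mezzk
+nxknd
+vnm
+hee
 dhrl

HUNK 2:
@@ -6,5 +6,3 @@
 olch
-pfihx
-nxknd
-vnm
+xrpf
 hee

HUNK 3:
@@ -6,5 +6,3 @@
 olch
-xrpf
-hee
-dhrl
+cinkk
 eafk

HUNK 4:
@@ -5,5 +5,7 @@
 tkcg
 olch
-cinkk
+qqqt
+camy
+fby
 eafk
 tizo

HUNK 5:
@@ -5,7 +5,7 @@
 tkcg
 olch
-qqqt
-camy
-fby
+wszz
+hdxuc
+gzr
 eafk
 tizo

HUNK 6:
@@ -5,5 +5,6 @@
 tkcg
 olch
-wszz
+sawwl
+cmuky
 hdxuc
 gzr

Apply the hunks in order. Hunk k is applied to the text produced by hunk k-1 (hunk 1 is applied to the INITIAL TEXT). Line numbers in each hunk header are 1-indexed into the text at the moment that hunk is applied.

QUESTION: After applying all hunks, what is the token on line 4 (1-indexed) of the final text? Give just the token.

Answer: dri

Derivation:
Hunk 1: at line 7 remove [xlsv,mezzk] add [nxknd,vnm,hee] -> 13 lines: bike fwt wxxo dri tkcg olch pfihx nxknd vnm hee dhrl eafk tizo
Hunk 2: at line 6 remove [pfihx,nxknd,vnm] add [xrpf] -> 11 lines: bike fwt wxxo dri tkcg olch xrpf hee dhrl eafk tizo
Hunk 3: at line 6 remove [xrpf,hee,dhrl] add [cinkk] -> 9 lines: bike fwt wxxo dri tkcg olch cinkk eafk tizo
Hunk 4: at line 5 remove [cinkk] add [qqqt,camy,fby] -> 11 lines: bike fwt wxxo dri tkcg olch qqqt camy fby eafk tizo
Hunk 5: at line 5 remove [qqqt,camy,fby] add [wszz,hdxuc,gzr] -> 11 lines: bike fwt wxxo dri tkcg olch wszz hdxuc gzr eafk tizo
Hunk 6: at line 5 remove [wszz] add [sawwl,cmuky] -> 12 lines: bike fwt wxxo dri tkcg olch sawwl cmuky hdxuc gzr eafk tizo
Final line 4: dri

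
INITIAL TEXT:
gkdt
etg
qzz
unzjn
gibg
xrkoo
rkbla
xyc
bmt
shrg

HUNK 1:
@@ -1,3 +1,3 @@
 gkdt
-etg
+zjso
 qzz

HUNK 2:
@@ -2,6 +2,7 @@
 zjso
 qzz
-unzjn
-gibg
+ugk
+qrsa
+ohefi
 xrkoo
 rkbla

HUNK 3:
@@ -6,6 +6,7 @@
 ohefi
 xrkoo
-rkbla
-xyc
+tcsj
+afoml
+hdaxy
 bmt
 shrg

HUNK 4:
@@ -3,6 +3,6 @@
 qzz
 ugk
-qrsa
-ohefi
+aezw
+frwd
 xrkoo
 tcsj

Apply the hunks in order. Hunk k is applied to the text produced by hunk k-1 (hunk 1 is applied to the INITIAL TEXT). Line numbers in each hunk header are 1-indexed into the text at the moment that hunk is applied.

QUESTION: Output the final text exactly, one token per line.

Hunk 1: at line 1 remove [etg] add [zjso] -> 10 lines: gkdt zjso qzz unzjn gibg xrkoo rkbla xyc bmt shrg
Hunk 2: at line 2 remove [unzjn,gibg] add [ugk,qrsa,ohefi] -> 11 lines: gkdt zjso qzz ugk qrsa ohefi xrkoo rkbla xyc bmt shrg
Hunk 3: at line 6 remove [rkbla,xyc] add [tcsj,afoml,hdaxy] -> 12 lines: gkdt zjso qzz ugk qrsa ohefi xrkoo tcsj afoml hdaxy bmt shrg
Hunk 4: at line 3 remove [qrsa,ohefi] add [aezw,frwd] -> 12 lines: gkdt zjso qzz ugk aezw frwd xrkoo tcsj afoml hdaxy bmt shrg

Answer: gkdt
zjso
qzz
ugk
aezw
frwd
xrkoo
tcsj
afoml
hdaxy
bmt
shrg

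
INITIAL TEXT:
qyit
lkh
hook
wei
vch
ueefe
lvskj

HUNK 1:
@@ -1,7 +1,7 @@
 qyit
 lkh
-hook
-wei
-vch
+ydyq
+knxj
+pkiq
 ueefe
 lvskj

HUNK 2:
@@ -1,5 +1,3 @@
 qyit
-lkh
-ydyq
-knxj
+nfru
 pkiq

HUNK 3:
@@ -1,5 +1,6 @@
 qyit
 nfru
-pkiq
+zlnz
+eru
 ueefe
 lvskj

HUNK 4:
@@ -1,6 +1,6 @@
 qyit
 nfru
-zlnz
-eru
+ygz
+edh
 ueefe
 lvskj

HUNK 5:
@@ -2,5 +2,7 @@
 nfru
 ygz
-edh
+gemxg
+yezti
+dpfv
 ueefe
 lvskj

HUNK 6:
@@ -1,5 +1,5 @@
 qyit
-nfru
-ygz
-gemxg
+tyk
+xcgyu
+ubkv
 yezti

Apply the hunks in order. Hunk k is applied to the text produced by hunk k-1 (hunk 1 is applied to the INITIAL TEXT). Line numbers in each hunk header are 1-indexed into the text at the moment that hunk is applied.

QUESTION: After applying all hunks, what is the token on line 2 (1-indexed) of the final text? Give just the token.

Answer: tyk

Derivation:
Hunk 1: at line 1 remove [hook,wei,vch] add [ydyq,knxj,pkiq] -> 7 lines: qyit lkh ydyq knxj pkiq ueefe lvskj
Hunk 2: at line 1 remove [lkh,ydyq,knxj] add [nfru] -> 5 lines: qyit nfru pkiq ueefe lvskj
Hunk 3: at line 1 remove [pkiq] add [zlnz,eru] -> 6 lines: qyit nfru zlnz eru ueefe lvskj
Hunk 4: at line 1 remove [zlnz,eru] add [ygz,edh] -> 6 lines: qyit nfru ygz edh ueefe lvskj
Hunk 5: at line 2 remove [edh] add [gemxg,yezti,dpfv] -> 8 lines: qyit nfru ygz gemxg yezti dpfv ueefe lvskj
Hunk 6: at line 1 remove [nfru,ygz,gemxg] add [tyk,xcgyu,ubkv] -> 8 lines: qyit tyk xcgyu ubkv yezti dpfv ueefe lvskj
Final line 2: tyk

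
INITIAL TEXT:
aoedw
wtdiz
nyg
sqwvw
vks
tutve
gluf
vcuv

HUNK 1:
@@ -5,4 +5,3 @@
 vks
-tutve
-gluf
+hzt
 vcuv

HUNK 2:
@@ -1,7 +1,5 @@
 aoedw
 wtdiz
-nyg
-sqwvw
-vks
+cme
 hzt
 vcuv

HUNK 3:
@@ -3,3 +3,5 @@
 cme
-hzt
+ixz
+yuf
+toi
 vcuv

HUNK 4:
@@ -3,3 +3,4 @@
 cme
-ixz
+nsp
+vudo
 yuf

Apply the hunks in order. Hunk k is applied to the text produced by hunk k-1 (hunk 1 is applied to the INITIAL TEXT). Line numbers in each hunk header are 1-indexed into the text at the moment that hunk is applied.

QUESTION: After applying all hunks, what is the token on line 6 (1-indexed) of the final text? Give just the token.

Hunk 1: at line 5 remove [tutve,gluf] add [hzt] -> 7 lines: aoedw wtdiz nyg sqwvw vks hzt vcuv
Hunk 2: at line 1 remove [nyg,sqwvw,vks] add [cme] -> 5 lines: aoedw wtdiz cme hzt vcuv
Hunk 3: at line 3 remove [hzt] add [ixz,yuf,toi] -> 7 lines: aoedw wtdiz cme ixz yuf toi vcuv
Hunk 4: at line 3 remove [ixz] add [nsp,vudo] -> 8 lines: aoedw wtdiz cme nsp vudo yuf toi vcuv
Final line 6: yuf

Answer: yuf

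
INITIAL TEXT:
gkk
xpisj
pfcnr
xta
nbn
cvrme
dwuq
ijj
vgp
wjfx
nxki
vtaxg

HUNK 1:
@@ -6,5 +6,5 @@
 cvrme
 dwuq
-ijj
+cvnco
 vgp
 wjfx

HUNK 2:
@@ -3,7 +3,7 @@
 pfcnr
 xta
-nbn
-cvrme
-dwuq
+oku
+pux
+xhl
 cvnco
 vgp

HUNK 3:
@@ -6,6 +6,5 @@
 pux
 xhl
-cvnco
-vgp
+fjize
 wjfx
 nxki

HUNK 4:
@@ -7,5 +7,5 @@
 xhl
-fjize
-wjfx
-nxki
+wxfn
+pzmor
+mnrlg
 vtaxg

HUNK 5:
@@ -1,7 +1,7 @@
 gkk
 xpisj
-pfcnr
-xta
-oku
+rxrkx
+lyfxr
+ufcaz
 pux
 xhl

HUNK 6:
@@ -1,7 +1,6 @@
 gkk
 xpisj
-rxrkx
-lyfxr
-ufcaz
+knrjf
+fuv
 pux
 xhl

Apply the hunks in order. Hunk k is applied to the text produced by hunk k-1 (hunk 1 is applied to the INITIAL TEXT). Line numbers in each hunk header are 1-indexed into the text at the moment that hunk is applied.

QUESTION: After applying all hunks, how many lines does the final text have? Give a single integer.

Answer: 10

Derivation:
Hunk 1: at line 6 remove [ijj] add [cvnco] -> 12 lines: gkk xpisj pfcnr xta nbn cvrme dwuq cvnco vgp wjfx nxki vtaxg
Hunk 2: at line 3 remove [nbn,cvrme,dwuq] add [oku,pux,xhl] -> 12 lines: gkk xpisj pfcnr xta oku pux xhl cvnco vgp wjfx nxki vtaxg
Hunk 3: at line 6 remove [cvnco,vgp] add [fjize] -> 11 lines: gkk xpisj pfcnr xta oku pux xhl fjize wjfx nxki vtaxg
Hunk 4: at line 7 remove [fjize,wjfx,nxki] add [wxfn,pzmor,mnrlg] -> 11 lines: gkk xpisj pfcnr xta oku pux xhl wxfn pzmor mnrlg vtaxg
Hunk 5: at line 1 remove [pfcnr,xta,oku] add [rxrkx,lyfxr,ufcaz] -> 11 lines: gkk xpisj rxrkx lyfxr ufcaz pux xhl wxfn pzmor mnrlg vtaxg
Hunk 6: at line 1 remove [rxrkx,lyfxr,ufcaz] add [knrjf,fuv] -> 10 lines: gkk xpisj knrjf fuv pux xhl wxfn pzmor mnrlg vtaxg
Final line count: 10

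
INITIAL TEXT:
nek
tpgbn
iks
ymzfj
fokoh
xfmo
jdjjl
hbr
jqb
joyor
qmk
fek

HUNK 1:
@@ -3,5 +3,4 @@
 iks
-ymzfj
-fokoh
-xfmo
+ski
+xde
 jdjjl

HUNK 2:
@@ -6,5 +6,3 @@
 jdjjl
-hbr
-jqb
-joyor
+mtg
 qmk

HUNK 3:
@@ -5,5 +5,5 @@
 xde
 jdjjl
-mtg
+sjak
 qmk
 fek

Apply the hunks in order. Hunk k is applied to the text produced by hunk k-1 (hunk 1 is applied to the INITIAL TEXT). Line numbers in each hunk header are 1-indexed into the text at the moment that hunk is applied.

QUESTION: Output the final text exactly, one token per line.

Hunk 1: at line 3 remove [ymzfj,fokoh,xfmo] add [ski,xde] -> 11 lines: nek tpgbn iks ski xde jdjjl hbr jqb joyor qmk fek
Hunk 2: at line 6 remove [hbr,jqb,joyor] add [mtg] -> 9 lines: nek tpgbn iks ski xde jdjjl mtg qmk fek
Hunk 3: at line 5 remove [mtg] add [sjak] -> 9 lines: nek tpgbn iks ski xde jdjjl sjak qmk fek

Answer: nek
tpgbn
iks
ski
xde
jdjjl
sjak
qmk
fek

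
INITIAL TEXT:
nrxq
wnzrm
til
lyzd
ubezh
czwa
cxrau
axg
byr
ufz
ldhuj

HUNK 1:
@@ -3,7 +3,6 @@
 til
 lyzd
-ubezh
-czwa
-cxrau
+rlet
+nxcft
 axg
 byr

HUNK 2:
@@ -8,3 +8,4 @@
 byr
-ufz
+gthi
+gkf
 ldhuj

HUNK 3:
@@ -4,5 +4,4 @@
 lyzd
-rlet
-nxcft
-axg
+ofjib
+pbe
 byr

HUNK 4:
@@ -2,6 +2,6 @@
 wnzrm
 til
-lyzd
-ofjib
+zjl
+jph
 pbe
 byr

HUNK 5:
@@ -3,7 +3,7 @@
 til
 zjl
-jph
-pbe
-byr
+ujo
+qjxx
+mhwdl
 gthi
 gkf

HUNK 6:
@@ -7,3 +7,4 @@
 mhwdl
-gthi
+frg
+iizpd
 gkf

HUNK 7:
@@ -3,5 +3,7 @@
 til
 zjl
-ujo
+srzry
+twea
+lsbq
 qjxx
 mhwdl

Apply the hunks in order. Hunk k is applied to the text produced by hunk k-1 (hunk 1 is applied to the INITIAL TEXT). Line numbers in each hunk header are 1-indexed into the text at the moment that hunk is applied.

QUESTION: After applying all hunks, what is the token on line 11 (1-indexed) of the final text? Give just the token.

Hunk 1: at line 3 remove [ubezh,czwa,cxrau] add [rlet,nxcft] -> 10 lines: nrxq wnzrm til lyzd rlet nxcft axg byr ufz ldhuj
Hunk 2: at line 8 remove [ufz] add [gthi,gkf] -> 11 lines: nrxq wnzrm til lyzd rlet nxcft axg byr gthi gkf ldhuj
Hunk 3: at line 4 remove [rlet,nxcft,axg] add [ofjib,pbe] -> 10 lines: nrxq wnzrm til lyzd ofjib pbe byr gthi gkf ldhuj
Hunk 4: at line 2 remove [lyzd,ofjib] add [zjl,jph] -> 10 lines: nrxq wnzrm til zjl jph pbe byr gthi gkf ldhuj
Hunk 5: at line 3 remove [jph,pbe,byr] add [ujo,qjxx,mhwdl] -> 10 lines: nrxq wnzrm til zjl ujo qjxx mhwdl gthi gkf ldhuj
Hunk 6: at line 7 remove [gthi] add [frg,iizpd] -> 11 lines: nrxq wnzrm til zjl ujo qjxx mhwdl frg iizpd gkf ldhuj
Hunk 7: at line 3 remove [ujo] add [srzry,twea,lsbq] -> 13 lines: nrxq wnzrm til zjl srzry twea lsbq qjxx mhwdl frg iizpd gkf ldhuj
Final line 11: iizpd

Answer: iizpd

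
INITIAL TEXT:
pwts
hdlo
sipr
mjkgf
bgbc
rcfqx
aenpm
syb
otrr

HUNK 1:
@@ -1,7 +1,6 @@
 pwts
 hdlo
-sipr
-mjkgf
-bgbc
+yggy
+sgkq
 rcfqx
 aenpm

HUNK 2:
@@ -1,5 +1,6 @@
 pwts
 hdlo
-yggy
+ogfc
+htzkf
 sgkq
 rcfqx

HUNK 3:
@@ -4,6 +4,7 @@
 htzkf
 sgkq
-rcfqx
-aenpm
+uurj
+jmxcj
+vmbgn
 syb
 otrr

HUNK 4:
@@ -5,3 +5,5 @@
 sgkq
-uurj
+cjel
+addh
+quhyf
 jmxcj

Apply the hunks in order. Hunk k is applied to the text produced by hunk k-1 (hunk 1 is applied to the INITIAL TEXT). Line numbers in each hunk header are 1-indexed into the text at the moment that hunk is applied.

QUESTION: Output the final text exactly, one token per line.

Hunk 1: at line 1 remove [sipr,mjkgf,bgbc] add [yggy,sgkq] -> 8 lines: pwts hdlo yggy sgkq rcfqx aenpm syb otrr
Hunk 2: at line 1 remove [yggy] add [ogfc,htzkf] -> 9 lines: pwts hdlo ogfc htzkf sgkq rcfqx aenpm syb otrr
Hunk 3: at line 4 remove [rcfqx,aenpm] add [uurj,jmxcj,vmbgn] -> 10 lines: pwts hdlo ogfc htzkf sgkq uurj jmxcj vmbgn syb otrr
Hunk 4: at line 5 remove [uurj] add [cjel,addh,quhyf] -> 12 lines: pwts hdlo ogfc htzkf sgkq cjel addh quhyf jmxcj vmbgn syb otrr

Answer: pwts
hdlo
ogfc
htzkf
sgkq
cjel
addh
quhyf
jmxcj
vmbgn
syb
otrr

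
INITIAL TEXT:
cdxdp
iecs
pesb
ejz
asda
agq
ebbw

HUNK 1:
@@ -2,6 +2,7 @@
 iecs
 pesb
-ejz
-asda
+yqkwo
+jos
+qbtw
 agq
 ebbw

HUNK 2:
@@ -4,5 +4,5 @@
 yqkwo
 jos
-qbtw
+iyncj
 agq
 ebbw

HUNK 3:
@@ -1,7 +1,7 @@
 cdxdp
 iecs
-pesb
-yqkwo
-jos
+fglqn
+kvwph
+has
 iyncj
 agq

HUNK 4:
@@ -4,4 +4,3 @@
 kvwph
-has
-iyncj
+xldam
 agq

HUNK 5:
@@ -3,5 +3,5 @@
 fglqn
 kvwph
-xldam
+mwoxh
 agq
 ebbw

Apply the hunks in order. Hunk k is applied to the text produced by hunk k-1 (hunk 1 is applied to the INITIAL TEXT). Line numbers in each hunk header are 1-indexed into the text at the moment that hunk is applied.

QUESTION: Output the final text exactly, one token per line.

Hunk 1: at line 2 remove [ejz,asda] add [yqkwo,jos,qbtw] -> 8 lines: cdxdp iecs pesb yqkwo jos qbtw agq ebbw
Hunk 2: at line 4 remove [qbtw] add [iyncj] -> 8 lines: cdxdp iecs pesb yqkwo jos iyncj agq ebbw
Hunk 3: at line 1 remove [pesb,yqkwo,jos] add [fglqn,kvwph,has] -> 8 lines: cdxdp iecs fglqn kvwph has iyncj agq ebbw
Hunk 4: at line 4 remove [has,iyncj] add [xldam] -> 7 lines: cdxdp iecs fglqn kvwph xldam agq ebbw
Hunk 5: at line 3 remove [xldam] add [mwoxh] -> 7 lines: cdxdp iecs fglqn kvwph mwoxh agq ebbw

Answer: cdxdp
iecs
fglqn
kvwph
mwoxh
agq
ebbw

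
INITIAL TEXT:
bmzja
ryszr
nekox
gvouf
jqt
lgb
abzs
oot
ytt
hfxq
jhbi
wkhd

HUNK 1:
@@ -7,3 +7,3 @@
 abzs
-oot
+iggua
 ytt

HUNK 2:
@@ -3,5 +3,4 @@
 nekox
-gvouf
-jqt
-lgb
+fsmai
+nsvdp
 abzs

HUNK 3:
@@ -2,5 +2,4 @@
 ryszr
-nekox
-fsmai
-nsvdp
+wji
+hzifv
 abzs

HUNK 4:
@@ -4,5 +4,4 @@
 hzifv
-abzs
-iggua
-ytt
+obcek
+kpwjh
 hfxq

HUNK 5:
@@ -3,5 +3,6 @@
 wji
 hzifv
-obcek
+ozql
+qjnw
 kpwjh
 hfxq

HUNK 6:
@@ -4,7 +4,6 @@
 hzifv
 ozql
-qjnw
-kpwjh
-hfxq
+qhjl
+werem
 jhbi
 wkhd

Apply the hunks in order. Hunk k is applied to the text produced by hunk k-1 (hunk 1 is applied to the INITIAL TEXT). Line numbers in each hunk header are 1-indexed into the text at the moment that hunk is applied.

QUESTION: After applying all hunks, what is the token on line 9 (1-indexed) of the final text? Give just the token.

Hunk 1: at line 7 remove [oot] add [iggua] -> 12 lines: bmzja ryszr nekox gvouf jqt lgb abzs iggua ytt hfxq jhbi wkhd
Hunk 2: at line 3 remove [gvouf,jqt,lgb] add [fsmai,nsvdp] -> 11 lines: bmzja ryszr nekox fsmai nsvdp abzs iggua ytt hfxq jhbi wkhd
Hunk 3: at line 2 remove [nekox,fsmai,nsvdp] add [wji,hzifv] -> 10 lines: bmzja ryszr wji hzifv abzs iggua ytt hfxq jhbi wkhd
Hunk 4: at line 4 remove [abzs,iggua,ytt] add [obcek,kpwjh] -> 9 lines: bmzja ryszr wji hzifv obcek kpwjh hfxq jhbi wkhd
Hunk 5: at line 3 remove [obcek] add [ozql,qjnw] -> 10 lines: bmzja ryszr wji hzifv ozql qjnw kpwjh hfxq jhbi wkhd
Hunk 6: at line 4 remove [qjnw,kpwjh,hfxq] add [qhjl,werem] -> 9 lines: bmzja ryszr wji hzifv ozql qhjl werem jhbi wkhd
Final line 9: wkhd

Answer: wkhd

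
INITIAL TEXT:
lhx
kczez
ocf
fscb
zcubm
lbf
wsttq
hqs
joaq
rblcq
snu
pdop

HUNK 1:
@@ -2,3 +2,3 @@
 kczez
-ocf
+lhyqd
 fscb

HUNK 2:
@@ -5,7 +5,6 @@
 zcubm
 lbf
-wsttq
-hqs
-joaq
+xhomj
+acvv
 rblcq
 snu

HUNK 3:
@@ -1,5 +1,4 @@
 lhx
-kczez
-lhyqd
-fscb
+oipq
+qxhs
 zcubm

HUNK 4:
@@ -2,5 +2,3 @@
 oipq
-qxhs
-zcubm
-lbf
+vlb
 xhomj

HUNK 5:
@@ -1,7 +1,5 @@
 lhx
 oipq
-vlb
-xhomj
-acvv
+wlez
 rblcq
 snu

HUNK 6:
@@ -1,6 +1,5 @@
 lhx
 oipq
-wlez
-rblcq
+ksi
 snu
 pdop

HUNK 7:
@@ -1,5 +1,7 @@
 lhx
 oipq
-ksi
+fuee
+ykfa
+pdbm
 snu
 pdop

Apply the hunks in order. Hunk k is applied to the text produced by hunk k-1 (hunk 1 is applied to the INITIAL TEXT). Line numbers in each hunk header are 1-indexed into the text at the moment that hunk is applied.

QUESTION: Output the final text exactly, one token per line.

Answer: lhx
oipq
fuee
ykfa
pdbm
snu
pdop

Derivation:
Hunk 1: at line 2 remove [ocf] add [lhyqd] -> 12 lines: lhx kczez lhyqd fscb zcubm lbf wsttq hqs joaq rblcq snu pdop
Hunk 2: at line 5 remove [wsttq,hqs,joaq] add [xhomj,acvv] -> 11 lines: lhx kczez lhyqd fscb zcubm lbf xhomj acvv rblcq snu pdop
Hunk 3: at line 1 remove [kczez,lhyqd,fscb] add [oipq,qxhs] -> 10 lines: lhx oipq qxhs zcubm lbf xhomj acvv rblcq snu pdop
Hunk 4: at line 2 remove [qxhs,zcubm,lbf] add [vlb] -> 8 lines: lhx oipq vlb xhomj acvv rblcq snu pdop
Hunk 5: at line 1 remove [vlb,xhomj,acvv] add [wlez] -> 6 lines: lhx oipq wlez rblcq snu pdop
Hunk 6: at line 1 remove [wlez,rblcq] add [ksi] -> 5 lines: lhx oipq ksi snu pdop
Hunk 7: at line 1 remove [ksi] add [fuee,ykfa,pdbm] -> 7 lines: lhx oipq fuee ykfa pdbm snu pdop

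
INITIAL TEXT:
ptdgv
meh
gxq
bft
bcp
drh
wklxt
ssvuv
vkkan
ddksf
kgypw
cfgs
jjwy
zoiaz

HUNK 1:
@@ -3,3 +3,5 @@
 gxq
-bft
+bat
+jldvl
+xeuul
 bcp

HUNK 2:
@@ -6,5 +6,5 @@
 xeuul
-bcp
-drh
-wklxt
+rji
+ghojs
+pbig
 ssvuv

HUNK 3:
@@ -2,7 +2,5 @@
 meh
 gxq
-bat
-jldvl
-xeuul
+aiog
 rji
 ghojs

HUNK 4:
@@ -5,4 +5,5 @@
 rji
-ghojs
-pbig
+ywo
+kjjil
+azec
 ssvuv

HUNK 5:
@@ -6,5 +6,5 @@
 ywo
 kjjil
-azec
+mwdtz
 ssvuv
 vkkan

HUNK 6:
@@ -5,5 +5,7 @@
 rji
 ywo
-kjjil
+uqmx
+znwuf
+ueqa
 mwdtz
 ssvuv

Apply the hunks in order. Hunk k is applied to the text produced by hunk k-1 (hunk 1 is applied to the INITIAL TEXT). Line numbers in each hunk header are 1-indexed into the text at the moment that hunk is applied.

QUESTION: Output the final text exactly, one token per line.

Answer: ptdgv
meh
gxq
aiog
rji
ywo
uqmx
znwuf
ueqa
mwdtz
ssvuv
vkkan
ddksf
kgypw
cfgs
jjwy
zoiaz

Derivation:
Hunk 1: at line 3 remove [bft] add [bat,jldvl,xeuul] -> 16 lines: ptdgv meh gxq bat jldvl xeuul bcp drh wklxt ssvuv vkkan ddksf kgypw cfgs jjwy zoiaz
Hunk 2: at line 6 remove [bcp,drh,wklxt] add [rji,ghojs,pbig] -> 16 lines: ptdgv meh gxq bat jldvl xeuul rji ghojs pbig ssvuv vkkan ddksf kgypw cfgs jjwy zoiaz
Hunk 3: at line 2 remove [bat,jldvl,xeuul] add [aiog] -> 14 lines: ptdgv meh gxq aiog rji ghojs pbig ssvuv vkkan ddksf kgypw cfgs jjwy zoiaz
Hunk 4: at line 5 remove [ghojs,pbig] add [ywo,kjjil,azec] -> 15 lines: ptdgv meh gxq aiog rji ywo kjjil azec ssvuv vkkan ddksf kgypw cfgs jjwy zoiaz
Hunk 5: at line 6 remove [azec] add [mwdtz] -> 15 lines: ptdgv meh gxq aiog rji ywo kjjil mwdtz ssvuv vkkan ddksf kgypw cfgs jjwy zoiaz
Hunk 6: at line 5 remove [kjjil] add [uqmx,znwuf,ueqa] -> 17 lines: ptdgv meh gxq aiog rji ywo uqmx znwuf ueqa mwdtz ssvuv vkkan ddksf kgypw cfgs jjwy zoiaz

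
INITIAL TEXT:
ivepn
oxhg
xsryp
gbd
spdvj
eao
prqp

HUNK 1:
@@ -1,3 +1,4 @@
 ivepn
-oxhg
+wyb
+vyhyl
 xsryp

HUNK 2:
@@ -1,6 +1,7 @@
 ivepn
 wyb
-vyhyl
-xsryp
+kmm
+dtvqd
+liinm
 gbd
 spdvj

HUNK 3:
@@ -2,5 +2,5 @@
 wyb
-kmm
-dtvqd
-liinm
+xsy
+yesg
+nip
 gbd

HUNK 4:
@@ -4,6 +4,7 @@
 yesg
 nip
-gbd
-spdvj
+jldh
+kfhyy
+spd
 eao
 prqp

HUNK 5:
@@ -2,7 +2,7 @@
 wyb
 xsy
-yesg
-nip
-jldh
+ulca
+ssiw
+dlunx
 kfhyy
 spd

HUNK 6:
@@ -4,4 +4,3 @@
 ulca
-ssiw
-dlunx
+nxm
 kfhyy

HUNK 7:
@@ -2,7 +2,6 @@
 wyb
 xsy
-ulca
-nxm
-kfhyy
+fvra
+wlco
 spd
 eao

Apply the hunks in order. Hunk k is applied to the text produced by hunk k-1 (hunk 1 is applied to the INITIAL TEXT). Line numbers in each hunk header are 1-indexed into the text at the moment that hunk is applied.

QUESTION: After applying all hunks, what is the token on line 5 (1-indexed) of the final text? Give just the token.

Answer: wlco

Derivation:
Hunk 1: at line 1 remove [oxhg] add [wyb,vyhyl] -> 8 lines: ivepn wyb vyhyl xsryp gbd spdvj eao prqp
Hunk 2: at line 1 remove [vyhyl,xsryp] add [kmm,dtvqd,liinm] -> 9 lines: ivepn wyb kmm dtvqd liinm gbd spdvj eao prqp
Hunk 3: at line 2 remove [kmm,dtvqd,liinm] add [xsy,yesg,nip] -> 9 lines: ivepn wyb xsy yesg nip gbd spdvj eao prqp
Hunk 4: at line 4 remove [gbd,spdvj] add [jldh,kfhyy,spd] -> 10 lines: ivepn wyb xsy yesg nip jldh kfhyy spd eao prqp
Hunk 5: at line 2 remove [yesg,nip,jldh] add [ulca,ssiw,dlunx] -> 10 lines: ivepn wyb xsy ulca ssiw dlunx kfhyy spd eao prqp
Hunk 6: at line 4 remove [ssiw,dlunx] add [nxm] -> 9 lines: ivepn wyb xsy ulca nxm kfhyy spd eao prqp
Hunk 7: at line 2 remove [ulca,nxm,kfhyy] add [fvra,wlco] -> 8 lines: ivepn wyb xsy fvra wlco spd eao prqp
Final line 5: wlco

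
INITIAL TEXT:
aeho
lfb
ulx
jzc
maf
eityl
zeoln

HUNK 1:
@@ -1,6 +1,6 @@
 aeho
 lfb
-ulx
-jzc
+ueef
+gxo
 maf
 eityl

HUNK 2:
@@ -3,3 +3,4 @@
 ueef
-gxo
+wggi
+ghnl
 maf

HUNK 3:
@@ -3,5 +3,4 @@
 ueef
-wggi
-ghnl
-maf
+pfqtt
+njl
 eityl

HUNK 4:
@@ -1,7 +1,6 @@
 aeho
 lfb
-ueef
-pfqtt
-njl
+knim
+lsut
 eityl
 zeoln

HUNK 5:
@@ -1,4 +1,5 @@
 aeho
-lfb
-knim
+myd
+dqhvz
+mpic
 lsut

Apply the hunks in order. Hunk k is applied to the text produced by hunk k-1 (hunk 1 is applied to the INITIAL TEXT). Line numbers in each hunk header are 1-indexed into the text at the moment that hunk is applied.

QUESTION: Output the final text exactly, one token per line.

Hunk 1: at line 1 remove [ulx,jzc] add [ueef,gxo] -> 7 lines: aeho lfb ueef gxo maf eityl zeoln
Hunk 2: at line 3 remove [gxo] add [wggi,ghnl] -> 8 lines: aeho lfb ueef wggi ghnl maf eityl zeoln
Hunk 3: at line 3 remove [wggi,ghnl,maf] add [pfqtt,njl] -> 7 lines: aeho lfb ueef pfqtt njl eityl zeoln
Hunk 4: at line 1 remove [ueef,pfqtt,njl] add [knim,lsut] -> 6 lines: aeho lfb knim lsut eityl zeoln
Hunk 5: at line 1 remove [lfb,knim] add [myd,dqhvz,mpic] -> 7 lines: aeho myd dqhvz mpic lsut eityl zeoln

Answer: aeho
myd
dqhvz
mpic
lsut
eityl
zeoln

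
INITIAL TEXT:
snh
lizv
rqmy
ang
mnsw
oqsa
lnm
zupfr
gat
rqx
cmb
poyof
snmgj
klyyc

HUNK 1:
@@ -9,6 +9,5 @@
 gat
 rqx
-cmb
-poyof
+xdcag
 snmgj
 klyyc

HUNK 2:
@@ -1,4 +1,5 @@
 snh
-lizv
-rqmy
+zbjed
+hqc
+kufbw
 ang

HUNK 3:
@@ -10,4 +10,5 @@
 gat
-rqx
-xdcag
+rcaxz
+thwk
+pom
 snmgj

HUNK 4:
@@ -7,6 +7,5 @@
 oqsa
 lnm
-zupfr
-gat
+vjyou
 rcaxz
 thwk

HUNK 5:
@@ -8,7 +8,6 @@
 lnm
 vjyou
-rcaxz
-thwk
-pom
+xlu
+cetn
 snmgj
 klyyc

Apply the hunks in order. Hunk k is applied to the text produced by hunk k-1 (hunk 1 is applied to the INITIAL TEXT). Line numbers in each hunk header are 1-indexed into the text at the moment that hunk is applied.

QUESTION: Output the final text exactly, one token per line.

Answer: snh
zbjed
hqc
kufbw
ang
mnsw
oqsa
lnm
vjyou
xlu
cetn
snmgj
klyyc

Derivation:
Hunk 1: at line 9 remove [cmb,poyof] add [xdcag] -> 13 lines: snh lizv rqmy ang mnsw oqsa lnm zupfr gat rqx xdcag snmgj klyyc
Hunk 2: at line 1 remove [lizv,rqmy] add [zbjed,hqc,kufbw] -> 14 lines: snh zbjed hqc kufbw ang mnsw oqsa lnm zupfr gat rqx xdcag snmgj klyyc
Hunk 3: at line 10 remove [rqx,xdcag] add [rcaxz,thwk,pom] -> 15 lines: snh zbjed hqc kufbw ang mnsw oqsa lnm zupfr gat rcaxz thwk pom snmgj klyyc
Hunk 4: at line 7 remove [zupfr,gat] add [vjyou] -> 14 lines: snh zbjed hqc kufbw ang mnsw oqsa lnm vjyou rcaxz thwk pom snmgj klyyc
Hunk 5: at line 8 remove [rcaxz,thwk,pom] add [xlu,cetn] -> 13 lines: snh zbjed hqc kufbw ang mnsw oqsa lnm vjyou xlu cetn snmgj klyyc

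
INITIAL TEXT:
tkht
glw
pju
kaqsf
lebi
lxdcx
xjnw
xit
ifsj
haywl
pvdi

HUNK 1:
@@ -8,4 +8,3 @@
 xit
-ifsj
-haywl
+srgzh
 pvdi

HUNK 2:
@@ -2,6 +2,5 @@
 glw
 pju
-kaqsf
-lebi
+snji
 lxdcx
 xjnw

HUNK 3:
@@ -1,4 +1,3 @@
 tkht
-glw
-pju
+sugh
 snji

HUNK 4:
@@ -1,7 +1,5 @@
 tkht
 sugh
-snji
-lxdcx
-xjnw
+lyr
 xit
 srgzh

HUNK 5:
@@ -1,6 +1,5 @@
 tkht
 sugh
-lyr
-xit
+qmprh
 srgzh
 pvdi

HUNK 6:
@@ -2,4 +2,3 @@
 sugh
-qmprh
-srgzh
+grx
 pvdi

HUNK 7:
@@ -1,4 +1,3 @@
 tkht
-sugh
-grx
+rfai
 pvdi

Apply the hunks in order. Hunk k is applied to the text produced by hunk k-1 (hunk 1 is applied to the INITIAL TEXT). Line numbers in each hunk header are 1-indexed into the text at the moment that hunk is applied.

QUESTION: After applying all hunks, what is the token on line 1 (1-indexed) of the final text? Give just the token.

Hunk 1: at line 8 remove [ifsj,haywl] add [srgzh] -> 10 lines: tkht glw pju kaqsf lebi lxdcx xjnw xit srgzh pvdi
Hunk 2: at line 2 remove [kaqsf,lebi] add [snji] -> 9 lines: tkht glw pju snji lxdcx xjnw xit srgzh pvdi
Hunk 3: at line 1 remove [glw,pju] add [sugh] -> 8 lines: tkht sugh snji lxdcx xjnw xit srgzh pvdi
Hunk 4: at line 1 remove [snji,lxdcx,xjnw] add [lyr] -> 6 lines: tkht sugh lyr xit srgzh pvdi
Hunk 5: at line 1 remove [lyr,xit] add [qmprh] -> 5 lines: tkht sugh qmprh srgzh pvdi
Hunk 6: at line 2 remove [qmprh,srgzh] add [grx] -> 4 lines: tkht sugh grx pvdi
Hunk 7: at line 1 remove [sugh,grx] add [rfai] -> 3 lines: tkht rfai pvdi
Final line 1: tkht

Answer: tkht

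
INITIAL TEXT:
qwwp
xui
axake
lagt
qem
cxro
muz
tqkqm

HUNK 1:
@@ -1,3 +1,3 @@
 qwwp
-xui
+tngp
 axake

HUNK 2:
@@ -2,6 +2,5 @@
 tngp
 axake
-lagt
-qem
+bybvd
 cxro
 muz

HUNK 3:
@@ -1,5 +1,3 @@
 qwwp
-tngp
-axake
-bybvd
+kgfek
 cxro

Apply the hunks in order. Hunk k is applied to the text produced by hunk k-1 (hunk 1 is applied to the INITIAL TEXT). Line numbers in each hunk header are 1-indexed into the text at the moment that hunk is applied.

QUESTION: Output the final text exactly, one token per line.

Answer: qwwp
kgfek
cxro
muz
tqkqm

Derivation:
Hunk 1: at line 1 remove [xui] add [tngp] -> 8 lines: qwwp tngp axake lagt qem cxro muz tqkqm
Hunk 2: at line 2 remove [lagt,qem] add [bybvd] -> 7 lines: qwwp tngp axake bybvd cxro muz tqkqm
Hunk 3: at line 1 remove [tngp,axake,bybvd] add [kgfek] -> 5 lines: qwwp kgfek cxro muz tqkqm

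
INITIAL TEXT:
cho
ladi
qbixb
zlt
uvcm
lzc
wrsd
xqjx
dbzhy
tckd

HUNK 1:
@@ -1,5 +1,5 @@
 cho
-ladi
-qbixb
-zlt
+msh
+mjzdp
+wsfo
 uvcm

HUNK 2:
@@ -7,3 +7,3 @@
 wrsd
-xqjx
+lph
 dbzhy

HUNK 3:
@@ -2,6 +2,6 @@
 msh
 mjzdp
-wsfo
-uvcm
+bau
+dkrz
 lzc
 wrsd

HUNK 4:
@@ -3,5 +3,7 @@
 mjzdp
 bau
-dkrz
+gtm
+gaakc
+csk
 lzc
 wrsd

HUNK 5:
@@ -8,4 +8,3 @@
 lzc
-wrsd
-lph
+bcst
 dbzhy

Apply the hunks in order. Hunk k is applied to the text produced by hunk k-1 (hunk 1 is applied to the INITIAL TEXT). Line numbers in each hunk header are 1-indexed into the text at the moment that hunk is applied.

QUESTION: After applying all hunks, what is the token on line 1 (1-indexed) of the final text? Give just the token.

Answer: cho

Derivation:
Hunk 1: at line 1 remove [ladi,qbixb,zlt] add [msh,mjzdp,wsfo] -> 10 lines: cho msh mjzdp wsfo uvcm lzc wrsd xqjx dbzhy tckd
Hunk 2: at line 7 remove [xqjx] add [lph] -> 10 lines: cho msh mjzdp wsfo uvcm lzc wrsd lph dbzhy tckd
Hunk 3: at line 2 remove [wsfo,uvcm] add [bau,dkrz] -> 10 lines: cho msh mjzdp bau dkrz lzc wrsd lph dbzhy tckd
Hunk 4: at line 3 remove [dkrz] add [gtm,gaakc,csk] -> 12 lines: cho msh mjzdp bau gtm gaakc csk lzc wrsd lph dbzhy tckd
Hunk 5: at line 8 remove [wrsd,lph] add [bcst] -> 11 lines: cho msh mjzdp bau gtm gaakc csk lzc bcst dbzhy tckd
Final line 1: cho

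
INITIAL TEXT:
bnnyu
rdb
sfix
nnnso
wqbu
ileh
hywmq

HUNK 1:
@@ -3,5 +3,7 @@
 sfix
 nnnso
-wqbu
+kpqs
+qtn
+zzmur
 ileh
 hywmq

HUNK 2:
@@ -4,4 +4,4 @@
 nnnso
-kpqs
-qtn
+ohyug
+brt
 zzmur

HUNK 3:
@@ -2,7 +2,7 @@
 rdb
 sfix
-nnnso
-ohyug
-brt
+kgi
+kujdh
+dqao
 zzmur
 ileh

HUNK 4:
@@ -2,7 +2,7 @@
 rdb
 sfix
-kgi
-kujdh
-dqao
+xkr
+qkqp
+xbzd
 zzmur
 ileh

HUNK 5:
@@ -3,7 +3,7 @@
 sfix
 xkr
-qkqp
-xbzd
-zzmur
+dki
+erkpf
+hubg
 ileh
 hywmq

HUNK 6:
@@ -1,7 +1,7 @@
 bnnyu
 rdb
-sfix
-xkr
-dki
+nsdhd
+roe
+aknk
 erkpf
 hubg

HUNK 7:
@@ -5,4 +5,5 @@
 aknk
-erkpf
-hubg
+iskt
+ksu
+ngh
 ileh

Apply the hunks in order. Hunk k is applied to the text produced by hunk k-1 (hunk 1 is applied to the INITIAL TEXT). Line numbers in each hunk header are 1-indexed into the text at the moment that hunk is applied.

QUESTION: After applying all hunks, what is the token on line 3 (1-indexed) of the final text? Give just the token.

Answer: nsdhd

Derivation:
Hunk 1: at line 3 remove [wqbu] add [kpqs,qtn,zzmur] -> 9 lines: bnnyu rdb sfix nnnso kpqs qtn zzmur ileh hywmq
Hunk 2: at line 4 remove [kpqs,qtn] add [ohyug,brt] -> 9 lines: bnnyu rdb sfix nnnso ohyug brt zzmur ileh hywmq
Hunk 3: at line 2 remove [nnnso,ohyug,brt] add [kgi,kujdh,dqao] -> 9 lines: bnnyu rdb sfix kgi kujdh dqao zzmur ileh hywmq
Hunk 4: at line 2 remove [kgi,kujdh,dqao] add [xkr,qkqp,xbzd] -> 9 lines: bnnyu rdb sfix xkr qkqp xbzd zzmur ileh hywmq
Hunk 5: at line 3 remove [qkqp,xbzd,zzmur] add [dki,erkpf,hubg] -> 9 lines: bnnyu rdb sfix xkr dki erkpf hubg ileh hywmq
Hunk 6: at line 1 remove [sfix,xkr,dki] add [nsdhd,roe,aknk] -> 9 lines: bnnyu rdb nsdhd roe aknk erkpf hubg ileh hywmq
Hunk 7: at line 5 remove [erkpf,hubg] add [iskt,ksu,ngh] -> 10 lines: bnnyu rdb nsdhd roe aknk iskt ksu ngh ileh hywmq
Final line 3: nsdhd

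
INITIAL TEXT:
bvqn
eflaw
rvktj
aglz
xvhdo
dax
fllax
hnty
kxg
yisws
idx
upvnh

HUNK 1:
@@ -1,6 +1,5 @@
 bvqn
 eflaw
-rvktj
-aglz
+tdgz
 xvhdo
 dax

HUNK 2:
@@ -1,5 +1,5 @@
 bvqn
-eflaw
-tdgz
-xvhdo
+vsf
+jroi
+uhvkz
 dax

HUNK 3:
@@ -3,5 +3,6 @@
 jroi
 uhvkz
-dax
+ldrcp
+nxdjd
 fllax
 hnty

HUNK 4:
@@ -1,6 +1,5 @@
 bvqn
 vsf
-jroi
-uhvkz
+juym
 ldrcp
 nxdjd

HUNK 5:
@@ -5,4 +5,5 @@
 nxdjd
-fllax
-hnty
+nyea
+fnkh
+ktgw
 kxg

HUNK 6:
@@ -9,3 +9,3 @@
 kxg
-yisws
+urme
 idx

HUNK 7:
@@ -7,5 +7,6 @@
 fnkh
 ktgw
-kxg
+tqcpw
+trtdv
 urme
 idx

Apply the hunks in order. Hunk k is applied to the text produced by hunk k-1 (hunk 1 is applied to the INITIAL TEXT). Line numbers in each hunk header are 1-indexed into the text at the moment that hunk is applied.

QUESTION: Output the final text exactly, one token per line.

Hunk 1: at line 1 remove [rvktj,aglz] add [tdgz] -> 11 lines: bvqn eflaw tdgz xvhdo dax fllax hnty kxg yisws idx upvnh
Hunk 2: at line 1 remove [eflaw,tdgz,xvhdo] add [vsf,jroi,uhvkz] -> 11 lines: bvqn vsf jroi uhvkz dax fllax hnty kxg yisws idx upvnh
Hunk 3: at line 3 remove [dax] add [ldrcp,nxdjd] -> 12 lines: bvqn vsf jroi uhvkz ldrcp nxdjd fllax hnty kxg yisws idx upvnh
Hunk 4: at line 1 remove [jroi,uhvkz] add [juym] -> 11 lines: bvqn vsf juym ldrcp nxdjd fllax hnty kxg yisws idx upvnh
Hunk 5: at line 5 remove [fllax,hnty] add [nyea,fnkh,ktgw] -> 12 lines: bvqn vsf juym ldrcp nxdjd nyea fnkh ktgw kxg yisws idx upvnh
Hunk 6: at line 9 remove [yisws] add [urme] -> 12 lines: bvqn vsf juym ldrcp nxdjd nyea fnkh ktgw kxg urme idx upvnh
Hunk 7: at line 7 remove [kxg] add [tqcpw,trtdv] -> 13 lines: bvqn vsf juym ldrcp nxdjd nyea fnkh ktgw tqcpw trtdv urme idx upvnh

Answer: bvqn
vsf
juym
ldrcp
nxdjd
nyea
fnkh
ktgw
tqcpw
trtdv
urme
idx
upvnh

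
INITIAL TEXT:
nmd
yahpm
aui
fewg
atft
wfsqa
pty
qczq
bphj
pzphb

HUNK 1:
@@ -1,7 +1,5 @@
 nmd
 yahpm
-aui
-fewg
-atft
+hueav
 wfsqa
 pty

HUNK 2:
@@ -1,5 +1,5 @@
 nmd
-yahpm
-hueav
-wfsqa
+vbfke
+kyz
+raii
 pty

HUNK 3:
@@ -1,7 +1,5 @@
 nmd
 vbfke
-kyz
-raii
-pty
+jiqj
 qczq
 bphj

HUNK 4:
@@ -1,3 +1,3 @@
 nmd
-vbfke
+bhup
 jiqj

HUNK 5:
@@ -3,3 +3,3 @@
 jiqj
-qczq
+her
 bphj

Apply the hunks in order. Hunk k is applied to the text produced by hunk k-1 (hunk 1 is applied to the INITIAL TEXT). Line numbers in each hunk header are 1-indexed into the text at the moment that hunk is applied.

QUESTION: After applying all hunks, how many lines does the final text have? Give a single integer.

Answer: 6

Derivation:
Hunk 1: at line 1 remove [aui,fewg,atft] add [hueav] -> 8 lines: nmd yahpm hueav wfsqa pty qczq bphj pzphb
Hunk 2: at line 1 remove [yahpm,hueav,wfsqa] add [vbfke,kyz,raii] -> 8 lines: nmd vbfke kyz raii pty qczq bphj pzphb
Hunk 3: at line 1 remove [kyz,raii,pty] add [jiqj] -> 6 lines: nmd vbfke jiqj qczq bphj pzphb
Hunk 4: at line 1 remove [vbfke] add [bhup] -> 6 lines: nmd bhup jiqj qczq bphj pzphb
Hunk 5: at line 3 remove [qczq] add [her] -> 6 lines: nmd bhup jiqj her bphj pzphb
Final line count: 6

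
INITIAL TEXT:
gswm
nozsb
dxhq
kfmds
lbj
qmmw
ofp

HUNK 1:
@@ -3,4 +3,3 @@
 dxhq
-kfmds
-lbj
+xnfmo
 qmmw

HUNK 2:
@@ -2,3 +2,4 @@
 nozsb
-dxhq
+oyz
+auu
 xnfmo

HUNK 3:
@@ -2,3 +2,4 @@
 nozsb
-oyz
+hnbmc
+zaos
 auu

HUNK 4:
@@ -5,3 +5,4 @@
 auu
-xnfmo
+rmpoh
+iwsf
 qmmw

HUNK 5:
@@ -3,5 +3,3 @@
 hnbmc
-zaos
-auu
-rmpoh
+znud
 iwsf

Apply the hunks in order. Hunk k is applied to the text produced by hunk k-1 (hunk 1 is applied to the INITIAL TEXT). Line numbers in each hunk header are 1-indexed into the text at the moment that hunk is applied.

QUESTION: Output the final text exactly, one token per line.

Hunk 1: at line 3 remove [kfmds,lbj] add [xnfmo] -> 6 lines: gswm nozsb dxhq xnfmo qmmw ofp
Hunk 2: at line 2 remove [dxhq] add [oyz,auu] -> 7 lines: gswm nozsb oyz auu xnfmo qmmw ofp
Hunk 3: at line 2 remove [oyz] add [hnbmc,zaos] -> 8 lines: gswm nozsb hnbmc zaos auu xnfmo qmmw ofp
Hunk 4: at line 5 remove [xnfmo] add [rmpoh,iwsf] -> 9 lines: gswm nozsb hnbmc zaos auu rmpoh iwsf qmmw ofp
Hunk 5: at line 3 remove [zaos,auu,rmpoh] add [znud] -> 7 lines: gswm nozsb hnbmc znud iwsf qmmw ofp

Answer: gswm
nozsb
hnbmc
znud
iwsf
qmmw
ofp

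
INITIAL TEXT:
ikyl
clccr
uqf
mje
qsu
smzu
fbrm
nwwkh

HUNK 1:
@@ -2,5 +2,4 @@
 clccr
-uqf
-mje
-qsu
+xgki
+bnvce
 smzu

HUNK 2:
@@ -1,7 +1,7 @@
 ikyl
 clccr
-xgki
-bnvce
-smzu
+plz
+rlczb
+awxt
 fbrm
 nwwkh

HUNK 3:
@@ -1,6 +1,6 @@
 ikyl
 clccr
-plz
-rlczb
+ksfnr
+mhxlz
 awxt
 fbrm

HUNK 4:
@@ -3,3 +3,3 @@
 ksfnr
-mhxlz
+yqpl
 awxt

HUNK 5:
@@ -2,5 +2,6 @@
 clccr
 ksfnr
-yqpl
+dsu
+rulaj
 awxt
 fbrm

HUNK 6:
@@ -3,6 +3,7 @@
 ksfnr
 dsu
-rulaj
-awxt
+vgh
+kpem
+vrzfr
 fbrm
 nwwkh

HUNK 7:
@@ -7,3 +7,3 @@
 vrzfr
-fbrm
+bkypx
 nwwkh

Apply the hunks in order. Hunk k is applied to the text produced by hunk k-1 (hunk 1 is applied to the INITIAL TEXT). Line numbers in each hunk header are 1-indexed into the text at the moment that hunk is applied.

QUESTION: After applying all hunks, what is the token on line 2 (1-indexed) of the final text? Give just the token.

Hunk 1: at line 2 remove [uqf,mje,qsu] add [xgki,bnvce] -> 7 lines: ikyl clccr xgki bnvce smzu fbrm nwwkh
Hunk 2: at line 1 remove [xgki,bnvce,smzu] add [plz,rlczb,awxt] -> 7 lines: ikyl clccr plz rlczb awxt fbrm nwwkh
Hunk 3: at line 1 remove [plz,rlczb] add [ksfnr,mhxlz] -> 7 lines: ikyl clccr ksfnr mhxlz awxt fbrm nwwkh
Hunk 4: at line 3 remove [mhxlz] add [yqpl] -> 7 lines: ikyl clccr ksfnr yqpl awxt fbrm nwwkh
Hunk 5: at line 2 remove [yqpl] add [dsu,rulaj] -> 8 lines: ikyl clccr ksfnr dsu rulaj awxt fbrm nwwkh
Hunk 6: at line 3 remove [rulaj,awxt] add [vgh,kpem,vrzfr] -> 9 lines: ikyl clccr ksfnr dsu vgh kpem vrzfr fbrm nwwkh
Hunk 7: at line 7 remove [fbrm] add [bkypx] -> 9 lines: ikyl clccr ksfnr dsu vgh kpem vrzfr bkypx nwwkh
Final line 2: clccr

Answer: clccr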